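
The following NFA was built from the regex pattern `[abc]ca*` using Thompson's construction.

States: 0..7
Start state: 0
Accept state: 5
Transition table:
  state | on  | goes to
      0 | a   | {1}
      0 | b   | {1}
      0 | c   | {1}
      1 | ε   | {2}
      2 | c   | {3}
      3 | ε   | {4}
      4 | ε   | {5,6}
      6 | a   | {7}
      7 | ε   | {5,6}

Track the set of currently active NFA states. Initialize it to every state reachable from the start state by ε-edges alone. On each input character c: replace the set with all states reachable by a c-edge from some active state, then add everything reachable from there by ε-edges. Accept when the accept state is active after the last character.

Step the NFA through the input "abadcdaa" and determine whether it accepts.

Answer: REJECT

Steps:
start: ε-closure({0}) = {0}
'a' @ 1: {1,2}
'b' @ 2: {}  — no active states
rest 'adcdaa' ignored (set empty)
final: {}; accept 5 not in set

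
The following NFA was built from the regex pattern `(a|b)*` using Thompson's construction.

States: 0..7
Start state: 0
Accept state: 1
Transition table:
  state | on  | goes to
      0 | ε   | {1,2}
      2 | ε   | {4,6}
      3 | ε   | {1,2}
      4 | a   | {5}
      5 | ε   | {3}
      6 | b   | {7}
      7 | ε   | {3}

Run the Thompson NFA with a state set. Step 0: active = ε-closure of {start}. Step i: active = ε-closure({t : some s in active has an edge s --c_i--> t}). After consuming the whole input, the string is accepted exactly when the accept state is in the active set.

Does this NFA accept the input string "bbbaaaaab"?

Answer: ACCEPT

Trace:
start: ε-closure({0}) = {0,1,2,4,6}
'b' @ 1: {1,2,3,4,6,7}  [accepting]
'b' @ 2: {1,2,3,4,6,7}  [accepting]
'b' @ 3: {1,2,3,4,6,7}  [accepting]
'a' @ 4: {1,2,3,4,5,6}  [accepting]
'a' @ 5: {1,2,3,4,5,6}  [accepting]
'a' @ 6: {1,2,3,4,5,6}  [accepting]
'a' @ 7: {1,2,3,4,5,6}  [accepting]
'a' @ 8: {1,2,3,4,5,6}  [accepting]
'b' @ 9: {1,2,3,4,6,7}  [accepting]
after full input: {1,2,3,4,6,7}  (accept=1 in)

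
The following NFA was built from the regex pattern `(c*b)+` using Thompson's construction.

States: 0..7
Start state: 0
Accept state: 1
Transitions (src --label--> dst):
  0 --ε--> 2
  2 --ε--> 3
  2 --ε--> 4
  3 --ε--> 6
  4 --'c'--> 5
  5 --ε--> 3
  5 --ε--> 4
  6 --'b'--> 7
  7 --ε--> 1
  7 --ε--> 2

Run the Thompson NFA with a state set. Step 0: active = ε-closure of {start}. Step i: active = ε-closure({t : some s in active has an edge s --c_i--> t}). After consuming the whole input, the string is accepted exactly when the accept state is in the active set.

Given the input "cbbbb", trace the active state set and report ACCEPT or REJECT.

Answer: ACCEPT

Trace:
S₀ = ε-closure({0}) = {0,2,3,4,6}
'c' @ 1: {3,4,5,6}
'b' @ 2: {1,2,3,4,6,7}  ✓accept
'b' @ 3: {1,2,3,4,6,7}  ✓accept
'b' @ 4: {1,2,3,4,6,7}  ✓accept
'b' @ 5: {1,2,3,4,6,7}  ✓accept
end set {1,2,3,4,6,7} — state 1 in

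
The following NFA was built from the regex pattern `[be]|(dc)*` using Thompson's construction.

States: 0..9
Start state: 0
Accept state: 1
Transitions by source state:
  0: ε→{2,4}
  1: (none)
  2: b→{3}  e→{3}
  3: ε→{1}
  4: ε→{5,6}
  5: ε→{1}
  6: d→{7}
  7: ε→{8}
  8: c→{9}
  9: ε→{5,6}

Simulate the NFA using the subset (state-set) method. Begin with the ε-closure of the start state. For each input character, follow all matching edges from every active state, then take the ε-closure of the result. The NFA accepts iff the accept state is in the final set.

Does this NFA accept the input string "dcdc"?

initial (ε-close {0}): {0,1,2,4,5,6}
'd' @ 1: {7,8}
'c' @ 2: {1,5,6,9}  [accepting]
'd' @ 3: {7,8}
'c' @ 4: {1,5,6,9}  [accepting]
after full input: {1,5,6,9}  (accept=1 in)

Answer: ACCEPT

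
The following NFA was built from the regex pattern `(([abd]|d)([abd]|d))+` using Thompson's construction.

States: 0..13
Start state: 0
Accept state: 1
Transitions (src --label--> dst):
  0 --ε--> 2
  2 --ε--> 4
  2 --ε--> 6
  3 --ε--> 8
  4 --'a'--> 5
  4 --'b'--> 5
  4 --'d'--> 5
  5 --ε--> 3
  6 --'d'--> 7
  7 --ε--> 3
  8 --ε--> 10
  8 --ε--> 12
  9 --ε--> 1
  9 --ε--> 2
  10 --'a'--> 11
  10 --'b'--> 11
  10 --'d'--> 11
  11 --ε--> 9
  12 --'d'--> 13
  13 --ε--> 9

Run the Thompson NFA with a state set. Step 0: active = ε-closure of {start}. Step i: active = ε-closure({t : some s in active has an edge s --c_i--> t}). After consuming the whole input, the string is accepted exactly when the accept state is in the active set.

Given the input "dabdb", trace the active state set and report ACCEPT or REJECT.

start: ε-closure({0}) = {0,2,4,6}
'd' @ 1: {3,5,7,8,10,12}
'a' @ 2: {1,2,4,6,9,11}  (accept∈set)
'b' @ 3: {3,5,8,10,12}
'd' @ 4: {1,2,4,6,9,11,13}  (accept∈set)
'b' @ 5: {3,5,8,10,12}
after full input: {3,5,8,10,12}  (accept=1 not in)

Answer: REJECT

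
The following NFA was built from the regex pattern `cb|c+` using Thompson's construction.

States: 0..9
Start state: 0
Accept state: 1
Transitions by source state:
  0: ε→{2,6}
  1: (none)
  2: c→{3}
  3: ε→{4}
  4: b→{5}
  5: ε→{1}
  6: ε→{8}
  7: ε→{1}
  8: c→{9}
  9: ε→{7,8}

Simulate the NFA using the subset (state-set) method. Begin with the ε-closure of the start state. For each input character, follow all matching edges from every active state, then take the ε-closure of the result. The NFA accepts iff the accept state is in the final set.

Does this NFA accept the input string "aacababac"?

Answer: REJECT

Steps:
S₀ = ε-closure({0}) = {0,2,6,8}
'a' @ 1: {}  — dead — no transitions
rest 'acababac' ignored (set empty)
end set {} — state 1 not in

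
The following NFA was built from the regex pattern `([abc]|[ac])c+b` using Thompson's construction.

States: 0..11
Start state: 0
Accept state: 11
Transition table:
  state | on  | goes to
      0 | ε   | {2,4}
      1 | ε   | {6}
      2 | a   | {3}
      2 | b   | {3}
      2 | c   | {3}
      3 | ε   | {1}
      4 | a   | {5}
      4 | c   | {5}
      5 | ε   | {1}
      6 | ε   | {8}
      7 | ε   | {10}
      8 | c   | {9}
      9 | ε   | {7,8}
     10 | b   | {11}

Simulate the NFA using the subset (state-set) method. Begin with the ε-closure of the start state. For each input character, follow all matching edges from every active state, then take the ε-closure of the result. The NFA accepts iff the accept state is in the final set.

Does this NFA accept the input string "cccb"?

start: ε-closure({0}) = {0,2,4}
'c' @ 1: {1,3,5,6,8}
'c' @ 2: {7,8,9,10}
'c' @ 3: {7,8,9,10}
'b' @ 4: {11}  [accepting]
final: {11}; accept 11 in set

Answer: ACCEPT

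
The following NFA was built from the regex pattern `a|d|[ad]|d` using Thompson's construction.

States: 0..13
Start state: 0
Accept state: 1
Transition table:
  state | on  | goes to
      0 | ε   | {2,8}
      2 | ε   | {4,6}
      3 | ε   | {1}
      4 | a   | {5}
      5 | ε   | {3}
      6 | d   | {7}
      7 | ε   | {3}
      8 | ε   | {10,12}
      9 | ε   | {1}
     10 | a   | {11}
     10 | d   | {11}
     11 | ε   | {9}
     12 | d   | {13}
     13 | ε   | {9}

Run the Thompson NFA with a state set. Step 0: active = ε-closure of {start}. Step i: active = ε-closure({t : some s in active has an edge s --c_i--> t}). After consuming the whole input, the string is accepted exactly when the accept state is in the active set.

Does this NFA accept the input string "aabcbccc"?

S₀ = ε-closure({0}) = {0,2,4,6,8,10,12}
'a' @ 1: {1,3,5,9,11}  ✓accept
'a' @ 2: {}  — no active states
rest 'bcbccc' ignored (set empty)
after full input: {}  (accept=1 not in)

Answer: REJECT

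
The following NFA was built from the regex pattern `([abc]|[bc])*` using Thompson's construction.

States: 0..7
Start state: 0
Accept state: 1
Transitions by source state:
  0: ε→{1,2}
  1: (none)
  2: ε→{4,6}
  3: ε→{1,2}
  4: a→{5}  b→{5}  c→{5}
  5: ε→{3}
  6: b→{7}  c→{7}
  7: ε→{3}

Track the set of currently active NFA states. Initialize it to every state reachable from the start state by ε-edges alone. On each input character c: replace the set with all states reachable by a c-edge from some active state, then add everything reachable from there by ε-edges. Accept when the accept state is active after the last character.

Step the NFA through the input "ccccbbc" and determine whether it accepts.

Answer: ACCEPT

Steps:
initial (ε-close {0}): {0,1,2,4,6}
'c' @ 1: {1,2,3,4,5,6,7}  ✓accept
'c' @ 2: {1,2,3,4,5,6,7}  ✓accept
'c' @ 3: {1,2,3,4,5,6,7}  ✓accept
'c' @ 4: {1,2,3,4,5,6,7}  ✓accept
'b' @ 5: {1,2,3,4,5,6,7}  ✓accept
'b' @ 6: {1,2,3,4,5,6,7}  ✓accept
'c' @ 7: {1,2,3,4,5,6,7}  ✓accept
after full input: {1,2,3,4,5,6,7}  (accept=1 in)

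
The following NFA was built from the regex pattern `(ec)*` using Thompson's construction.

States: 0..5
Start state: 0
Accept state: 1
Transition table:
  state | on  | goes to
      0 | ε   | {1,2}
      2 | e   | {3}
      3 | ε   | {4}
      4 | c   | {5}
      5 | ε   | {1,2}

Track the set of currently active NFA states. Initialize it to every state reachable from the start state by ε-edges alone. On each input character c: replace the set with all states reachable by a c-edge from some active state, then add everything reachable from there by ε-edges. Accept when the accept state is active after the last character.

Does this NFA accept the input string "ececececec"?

S₀ = ε-closure({0}) = {0,1,2}
'e' @ 1: {3,4}
'c' @ 2: {1,2,5}  (accept∈set)
'e' @ 3: {3,4}
'c' @ 4: {1,2,5}  (accept∈set)
'e' @ 5: {3,4}
'c' @ 6: {1,2,5}  (accept∈set)
'e' @ 7: {3,4}
'c' @ 8: {1,2,5}  (accept∈set)
'e' @ 9: {3,4}
'c' @ 10: {1,2,5}  (accept∈set)
final: {1,2,5}; accept 1 in set

Answer: ACCEPT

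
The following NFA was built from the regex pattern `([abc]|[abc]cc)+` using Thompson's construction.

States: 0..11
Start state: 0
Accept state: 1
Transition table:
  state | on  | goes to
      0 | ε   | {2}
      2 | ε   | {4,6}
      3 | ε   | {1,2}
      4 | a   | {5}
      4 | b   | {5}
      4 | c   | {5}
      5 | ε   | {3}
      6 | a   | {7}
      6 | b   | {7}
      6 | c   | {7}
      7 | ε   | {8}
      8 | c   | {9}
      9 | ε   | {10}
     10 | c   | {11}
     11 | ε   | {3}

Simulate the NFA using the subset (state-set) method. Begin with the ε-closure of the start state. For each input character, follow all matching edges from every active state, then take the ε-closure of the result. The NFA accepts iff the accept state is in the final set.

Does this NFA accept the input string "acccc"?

Answer: ACCEPT

Trace:
S₀ = ε-closure({0}) = {0,2,4,6}
'a' @ 1: {1,2,3,4,5,6,7,8}  ✓accept
'c' @ 2: {1,2,3,4,5,6,7,8,9,10}  ✓accept
'c' @ 3: {1,2,3,4,5,6,7,8,9,10,11}  ✓accept
'c' @ 4: {1,2,3,4,5,6,7,8,9,10,11}  ✓accept
'c' @ 5: {1,2,3,4,5,6,7,8,9,10,11}  ✓accept
after full input: {1,2,3,4,5,6,7,8,9,10,11}  (accept=1 in)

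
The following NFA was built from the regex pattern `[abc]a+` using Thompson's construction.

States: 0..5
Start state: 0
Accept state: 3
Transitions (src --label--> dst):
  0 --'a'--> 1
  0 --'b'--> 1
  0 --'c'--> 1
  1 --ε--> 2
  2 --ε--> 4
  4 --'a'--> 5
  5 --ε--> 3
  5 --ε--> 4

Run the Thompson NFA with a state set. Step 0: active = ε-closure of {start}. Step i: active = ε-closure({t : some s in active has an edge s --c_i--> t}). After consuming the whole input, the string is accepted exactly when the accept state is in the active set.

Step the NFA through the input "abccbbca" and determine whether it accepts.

S₀ = ε-closure({0}) = {0}
'a' @ 1: {1,2,4}
'b' @ 2: {}  — state set empty
rest 'ccbbca' ignored (set empty)
final: {}; accept 3 not in set

Answer: REJECT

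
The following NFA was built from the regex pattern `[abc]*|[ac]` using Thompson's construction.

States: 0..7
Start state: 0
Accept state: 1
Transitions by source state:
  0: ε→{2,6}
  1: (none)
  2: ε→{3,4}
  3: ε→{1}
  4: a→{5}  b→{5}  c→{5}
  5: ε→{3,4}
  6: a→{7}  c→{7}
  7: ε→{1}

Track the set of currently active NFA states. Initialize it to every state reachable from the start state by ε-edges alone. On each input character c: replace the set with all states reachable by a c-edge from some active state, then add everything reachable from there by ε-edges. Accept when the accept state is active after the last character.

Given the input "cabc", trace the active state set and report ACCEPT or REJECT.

Answer: ACCEPT

Derivation:
start: ε-closure({0}) = {0,1,2,3,4,6}
'c' @ 1: {1,3,4,5,7}  [accepting]
'a' @ 2: {1,3,4,5}  [accepting]
'b' @ 3: {1,3,4,5}  [accepting]
'c' @ 4: {1,3,4,5}  [accepting]
final: {1,3,4,5}; accept 1 in set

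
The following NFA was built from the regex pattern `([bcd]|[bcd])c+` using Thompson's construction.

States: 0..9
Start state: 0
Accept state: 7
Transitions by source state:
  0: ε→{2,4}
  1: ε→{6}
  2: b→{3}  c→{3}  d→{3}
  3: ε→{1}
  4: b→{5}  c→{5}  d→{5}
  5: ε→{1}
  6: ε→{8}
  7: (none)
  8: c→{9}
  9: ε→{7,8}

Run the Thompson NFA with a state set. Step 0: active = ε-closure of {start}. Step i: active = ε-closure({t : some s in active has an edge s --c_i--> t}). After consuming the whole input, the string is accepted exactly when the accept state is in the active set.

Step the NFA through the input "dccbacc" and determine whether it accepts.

Answer: REJECT

Derivation:
start: ε-closure({0}) = {0,2,4}
'd' @ 1: {1,3,5,6,8}
'c' @ 2: {7,8,9}  [accepting]
'c' @ 3: {7,8,9}  [accepting]
'b' @ 4: {}  — dead — no transitions
rest 'acc' ignored (set empty)
final: {}; accept 7 not in set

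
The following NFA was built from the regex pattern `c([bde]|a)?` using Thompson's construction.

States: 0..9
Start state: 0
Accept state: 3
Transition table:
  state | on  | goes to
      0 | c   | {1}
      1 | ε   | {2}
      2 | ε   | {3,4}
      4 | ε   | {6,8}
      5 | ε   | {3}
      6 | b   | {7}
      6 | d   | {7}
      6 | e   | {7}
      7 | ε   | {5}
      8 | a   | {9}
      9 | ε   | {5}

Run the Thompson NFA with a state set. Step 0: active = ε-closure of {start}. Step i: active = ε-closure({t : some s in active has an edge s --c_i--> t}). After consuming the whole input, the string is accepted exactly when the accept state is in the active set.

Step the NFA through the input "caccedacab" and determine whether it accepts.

Answer: REJECT

Steps:
initial (ε-close {0}): {0}
'c' @ 1: {1,2,3,4,6,8}  [accepting]
'a' @ 2: {3,5,9}  [accepting]
'c' @ 3: {}  — state set empty
rest 'cedacab' ignored (set empty)
end set {} — state 3 not in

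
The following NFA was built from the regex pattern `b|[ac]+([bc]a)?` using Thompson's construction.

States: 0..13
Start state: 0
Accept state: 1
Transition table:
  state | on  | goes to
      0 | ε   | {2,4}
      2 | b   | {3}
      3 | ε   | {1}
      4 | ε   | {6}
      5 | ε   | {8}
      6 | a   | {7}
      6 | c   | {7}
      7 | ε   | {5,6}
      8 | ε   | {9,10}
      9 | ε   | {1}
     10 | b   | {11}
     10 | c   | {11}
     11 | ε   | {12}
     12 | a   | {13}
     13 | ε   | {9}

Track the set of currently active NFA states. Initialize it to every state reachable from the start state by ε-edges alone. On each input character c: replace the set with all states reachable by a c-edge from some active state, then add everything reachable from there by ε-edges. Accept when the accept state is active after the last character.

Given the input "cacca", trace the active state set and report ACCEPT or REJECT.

start: ε-closure({0}) = {0,2,4,6}
'c' @ 1: {1,5,6,7,8,9,10}  ✓accept
'a' @ 2: {1,5,6,7,8,9,10}  ✓accept
'c' @ 3: {1,5,6,7,8,9,10,11,12}  ✓accept
'c' @ 4: {1,5,6,7,8,9,10,11,12}  ✓accept
'a' @ 5: {1,5,6,7,8,9,10,13}  ✓accept
final: {1,5,6,7,8,9,10,13}; accept 1 in set

Answer: ACCEPT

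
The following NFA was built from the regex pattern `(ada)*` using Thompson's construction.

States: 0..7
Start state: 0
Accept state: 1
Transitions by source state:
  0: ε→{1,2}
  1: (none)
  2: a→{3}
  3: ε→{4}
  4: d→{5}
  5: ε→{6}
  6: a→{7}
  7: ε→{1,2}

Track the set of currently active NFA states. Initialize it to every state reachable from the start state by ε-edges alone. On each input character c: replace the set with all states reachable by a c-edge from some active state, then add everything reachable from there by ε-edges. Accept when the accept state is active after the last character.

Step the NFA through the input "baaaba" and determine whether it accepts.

Answer: REJECT

Derivation:
start: ε-closure({0}) = {0,1,2}
'b' @ 1: {}  — dead — no transitions
rest 'aaaba' ignored (set empty)
end set {} — state 1 not in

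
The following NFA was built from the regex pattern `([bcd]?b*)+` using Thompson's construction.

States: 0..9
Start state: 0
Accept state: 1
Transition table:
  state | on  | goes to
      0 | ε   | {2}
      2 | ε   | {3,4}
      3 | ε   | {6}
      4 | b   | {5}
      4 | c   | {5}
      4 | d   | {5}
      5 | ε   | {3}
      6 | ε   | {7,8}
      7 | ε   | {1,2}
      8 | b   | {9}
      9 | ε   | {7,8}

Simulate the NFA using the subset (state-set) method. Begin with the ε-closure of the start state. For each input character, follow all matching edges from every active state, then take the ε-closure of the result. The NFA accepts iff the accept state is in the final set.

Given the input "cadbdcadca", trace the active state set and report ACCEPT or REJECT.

S₀ = ε-closure({0}) = {0,1,2,3,4,6,7,8}
'c' @ 1: {1,2,3,4,5,6,7,8}  [accepting]
'a' @ 2: {}  — dead — no transitions
rest 'dbdcadca' ignored (set empty)
final: {}; accept 1 not in set

Answer: REJECT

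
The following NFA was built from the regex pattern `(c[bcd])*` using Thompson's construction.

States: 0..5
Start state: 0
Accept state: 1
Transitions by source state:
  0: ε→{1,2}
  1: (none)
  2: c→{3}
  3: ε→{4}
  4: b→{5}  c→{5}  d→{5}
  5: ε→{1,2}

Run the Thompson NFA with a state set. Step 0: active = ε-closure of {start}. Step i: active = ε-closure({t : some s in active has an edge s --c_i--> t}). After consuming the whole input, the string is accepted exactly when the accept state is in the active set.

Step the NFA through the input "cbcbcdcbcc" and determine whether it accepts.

Answer: ACCEPT

Trace:
S₀ = ε-closure({0}) = {0,1,2}
'c' @ 1: {3,4}
'b' @ 2: {1,2,5}  [accepting]
'c' @ 3: {3,4}
'b' @ 4: {1,2,5}  [accepting]
'c' @ 5: {3,4}
'd' @ 6: {1,2,5}  [accepting]
'c' @ 7: {3,4}
'b' @ 8: {1,2,5}  [accepting]
'c' @ 9: {3,4}
'c' @ 10: {1,2,5}  [accepting]
after full input: {1,2,5}  (accept=1 in)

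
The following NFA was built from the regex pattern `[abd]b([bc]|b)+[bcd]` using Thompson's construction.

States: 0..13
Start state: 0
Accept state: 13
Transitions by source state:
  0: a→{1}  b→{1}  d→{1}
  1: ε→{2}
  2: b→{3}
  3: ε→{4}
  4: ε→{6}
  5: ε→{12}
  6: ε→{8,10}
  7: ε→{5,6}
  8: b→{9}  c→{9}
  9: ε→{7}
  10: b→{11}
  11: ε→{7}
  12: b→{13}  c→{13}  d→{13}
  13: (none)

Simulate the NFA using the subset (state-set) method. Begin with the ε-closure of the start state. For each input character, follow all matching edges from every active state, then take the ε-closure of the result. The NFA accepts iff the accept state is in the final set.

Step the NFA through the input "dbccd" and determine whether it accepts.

Answer: ACCEPT

Derivation:
start: ε-closure({0}) = {0}
'd' @ 1: {1,2}
'b' @ 2: {3,4,6,8,10}
'c' @ 3: {5,6,7,8,9,10,12}
'c' @ 4: {5,6,7,8,9,10,12,13}  (accept∈set)
'd' @ 5: {13}  (accept∈set)
after full input: {13}  (accept=13 in)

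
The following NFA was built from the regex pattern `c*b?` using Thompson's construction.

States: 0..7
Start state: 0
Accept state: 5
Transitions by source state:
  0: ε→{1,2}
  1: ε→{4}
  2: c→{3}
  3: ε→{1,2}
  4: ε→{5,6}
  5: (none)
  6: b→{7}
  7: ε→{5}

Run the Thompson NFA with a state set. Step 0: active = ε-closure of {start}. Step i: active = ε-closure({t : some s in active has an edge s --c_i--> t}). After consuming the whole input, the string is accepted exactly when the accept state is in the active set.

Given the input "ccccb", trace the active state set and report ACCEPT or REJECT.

S₀ = ε-closure({0}) = {0,1,2,4,5,6}
'c' @ 1: {1,2,3,4,5,6}  [accepting]
'c' @ 2: {1,2,3,4,5,6}  [accepting]
'c' @ 3: {1,2,3,4,5,6}  [accepting]
'c' @ 4: {1,2,3,4,5,6}  [accepting]
'b' @ 5: {5,7}  [accepting]
final: {5,7}; accept 5 in set

Answer: ACCEPT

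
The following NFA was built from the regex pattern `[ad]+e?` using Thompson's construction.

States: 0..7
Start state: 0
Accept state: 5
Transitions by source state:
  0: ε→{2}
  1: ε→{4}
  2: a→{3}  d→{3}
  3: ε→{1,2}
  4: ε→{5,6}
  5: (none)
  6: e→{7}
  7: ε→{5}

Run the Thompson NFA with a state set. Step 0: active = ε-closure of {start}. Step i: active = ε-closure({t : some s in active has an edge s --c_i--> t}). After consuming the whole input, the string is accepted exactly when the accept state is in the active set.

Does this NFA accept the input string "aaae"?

start: ε-closure({0}) = {0,2}
'a' @ 1: {1,2,3,4,5,6}  ✓accept
'a' @ 2: {1,2,3,4,5,6}  ✓accept
'a' @ 3: {1,2,3,4,5,6}  ✓accept
'e' @ 4: {5,7}  ✓accept
final: {5,7}; accept 5 in set

Answer: ACCEPT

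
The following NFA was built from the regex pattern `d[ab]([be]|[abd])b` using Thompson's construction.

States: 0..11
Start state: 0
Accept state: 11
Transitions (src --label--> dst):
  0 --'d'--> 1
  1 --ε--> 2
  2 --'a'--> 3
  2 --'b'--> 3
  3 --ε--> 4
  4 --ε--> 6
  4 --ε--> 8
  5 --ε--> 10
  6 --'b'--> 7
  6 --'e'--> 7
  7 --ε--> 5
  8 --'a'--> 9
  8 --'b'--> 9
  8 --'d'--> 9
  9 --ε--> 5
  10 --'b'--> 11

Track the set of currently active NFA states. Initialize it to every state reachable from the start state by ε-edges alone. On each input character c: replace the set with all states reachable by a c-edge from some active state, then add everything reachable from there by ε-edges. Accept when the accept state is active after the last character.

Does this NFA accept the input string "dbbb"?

start: ε-closure({0}) = {0}
'd' @ 1: {1,2}
'b' @ 2: {3,4,6,8}
'b' @ 3: {5,7,9,10}
'b' @ 4: {11}  ✓accept
end set {11} — state 11 in

Answer: ACCEPT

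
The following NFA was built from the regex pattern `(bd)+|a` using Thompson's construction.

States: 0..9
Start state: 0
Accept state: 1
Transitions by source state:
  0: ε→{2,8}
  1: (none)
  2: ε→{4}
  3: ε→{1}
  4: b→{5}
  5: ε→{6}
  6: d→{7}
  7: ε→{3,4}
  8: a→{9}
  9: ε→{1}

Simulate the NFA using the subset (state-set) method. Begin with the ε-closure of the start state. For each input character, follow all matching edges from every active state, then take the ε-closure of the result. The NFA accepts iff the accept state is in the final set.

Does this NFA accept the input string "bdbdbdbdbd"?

Answer: ACCEPT

Trace:
start: ε-closure({0}) = {0,2,4,8}
'b' @ 1: {5,6}
'd' @ 2: {1,3,4,7}  ✓accept
'b' @ 3: {5,6}
'd' @ 4: {1,3,4,7}  ✓accept
'b' @ 5: {5,6}
'd' @ 6: {1,3,4,7}  ✓accept
'b' @ 7: {5,6}
'd' @ 8: {1,3,4,7}  ✓accept
'b' @ 9: {5,6}
'd' @ 10: {1,3,4,7}  ✓accept
end set {1,3,4,7} — state 1 in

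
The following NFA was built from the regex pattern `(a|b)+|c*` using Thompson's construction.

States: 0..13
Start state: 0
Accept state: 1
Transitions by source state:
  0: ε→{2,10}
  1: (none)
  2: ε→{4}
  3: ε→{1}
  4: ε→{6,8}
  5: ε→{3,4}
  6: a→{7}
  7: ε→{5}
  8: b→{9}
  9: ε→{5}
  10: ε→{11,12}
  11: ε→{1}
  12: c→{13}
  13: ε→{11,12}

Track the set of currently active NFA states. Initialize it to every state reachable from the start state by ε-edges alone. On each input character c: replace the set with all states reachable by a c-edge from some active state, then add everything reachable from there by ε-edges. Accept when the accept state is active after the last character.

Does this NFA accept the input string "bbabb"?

Answer: ACCEPT

Steps:
initial (ε-close {0}): {0,1,2,4,6,8,10,11,12}
'b' @ 1: {1,3,4,5,6,8,9}  (accept∈set)
'b' @ 2: {1,3,4,5,6,8,9}  (accept∈set)
'a' @ 3: {1,3,4,5,6,7,8}  (accept∈set)
'b' @ 4: {1,3,4,5,6,8,9}  (accept∈set)
'b' @ 5: {1,3,4,5,6,8,9}  (accept∈set)
end set {1,3,4,5,6,8,9} — state 1 in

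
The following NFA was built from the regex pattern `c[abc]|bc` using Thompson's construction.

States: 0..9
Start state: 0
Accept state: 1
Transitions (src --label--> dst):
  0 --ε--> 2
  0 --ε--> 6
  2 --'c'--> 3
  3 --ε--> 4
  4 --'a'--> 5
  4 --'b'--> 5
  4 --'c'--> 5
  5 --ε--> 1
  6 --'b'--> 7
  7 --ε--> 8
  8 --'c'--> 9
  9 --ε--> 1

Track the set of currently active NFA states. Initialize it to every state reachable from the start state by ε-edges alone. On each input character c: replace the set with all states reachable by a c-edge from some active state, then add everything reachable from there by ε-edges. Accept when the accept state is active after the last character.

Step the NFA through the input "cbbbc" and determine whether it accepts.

S₀ = ε-closure({0}) = {0,2,6}
'c' @ 1: {3,4}
'b' @ 2: {1,5}  (accept∈set)
'b' @ 3: {}  — state set empty
rest 'bc' ignored (set empty)
end set {} — state 1 not in

Answer: REJECT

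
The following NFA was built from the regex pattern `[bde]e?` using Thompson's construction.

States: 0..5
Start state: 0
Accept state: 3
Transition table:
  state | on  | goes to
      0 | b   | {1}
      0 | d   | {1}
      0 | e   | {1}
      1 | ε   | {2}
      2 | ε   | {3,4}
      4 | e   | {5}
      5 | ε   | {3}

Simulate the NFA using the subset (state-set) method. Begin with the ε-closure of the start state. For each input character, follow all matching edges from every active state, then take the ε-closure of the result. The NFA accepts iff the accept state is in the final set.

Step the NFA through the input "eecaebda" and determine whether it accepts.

start: ε-closure({0}) = {0}
'e' @ 1: {1,2,3,4}  (accept∈set)
'e' @ 2: {3,5}  (accept∈set)
'c' @ 3: {}  — state set empty
rest 'aebda' ignored (set empty)
final: {}; accept 3 not in set

Answer: REJECT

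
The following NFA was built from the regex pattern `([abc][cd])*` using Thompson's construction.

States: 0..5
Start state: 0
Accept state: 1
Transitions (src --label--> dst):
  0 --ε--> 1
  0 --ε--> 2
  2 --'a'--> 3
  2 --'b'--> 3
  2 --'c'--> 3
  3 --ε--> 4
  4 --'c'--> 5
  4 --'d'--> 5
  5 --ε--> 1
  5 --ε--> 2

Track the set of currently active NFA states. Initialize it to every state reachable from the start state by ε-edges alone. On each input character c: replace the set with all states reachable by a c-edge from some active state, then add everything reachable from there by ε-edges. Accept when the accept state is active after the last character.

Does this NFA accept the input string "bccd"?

Answer: ACCEPT

Steps:
start: ε-closure({0}) = {0,1,2}
'b' @ 1: {3,4}
'c' @ 2: {1,2,5}  ✓accept
'c' @ 3: {3,4}
'd' @ 4: {1,2,5}  ✓accept
after full input: {1,2,5}  (accept=1 in)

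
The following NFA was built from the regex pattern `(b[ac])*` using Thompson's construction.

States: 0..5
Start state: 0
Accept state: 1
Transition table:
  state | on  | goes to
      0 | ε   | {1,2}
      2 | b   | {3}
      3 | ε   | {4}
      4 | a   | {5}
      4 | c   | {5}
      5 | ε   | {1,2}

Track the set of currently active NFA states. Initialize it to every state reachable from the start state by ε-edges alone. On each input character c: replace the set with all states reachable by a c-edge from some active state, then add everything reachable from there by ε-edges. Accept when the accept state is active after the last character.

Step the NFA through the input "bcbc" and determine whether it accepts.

Answer: ACCEPT

Steps:
S₀ = ε-closure({0}) = {0,1,2}
'b' @ 1: {3,4}
'c' @ 2: {1,2,5}  [accepting]
'b' @ 3: {3,4}
'c' @ 4: {1,2,5}  [accepting]
final: {1,2,5}; accept 1 in set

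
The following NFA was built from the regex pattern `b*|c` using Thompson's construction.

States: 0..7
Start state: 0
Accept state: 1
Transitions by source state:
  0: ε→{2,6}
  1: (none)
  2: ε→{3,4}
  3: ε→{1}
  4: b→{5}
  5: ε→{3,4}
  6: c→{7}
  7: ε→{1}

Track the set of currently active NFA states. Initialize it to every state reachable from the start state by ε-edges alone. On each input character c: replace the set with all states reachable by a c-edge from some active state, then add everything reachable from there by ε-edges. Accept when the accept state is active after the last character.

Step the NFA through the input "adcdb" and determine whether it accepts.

S₀ = ε-closure({0}) = {0,1,2,3,4,6}
'a' @ 1: {}  — state set empty
rest 'dcdb' ignored (set empty)
end set {} — state 1 not in

Answer: REJECT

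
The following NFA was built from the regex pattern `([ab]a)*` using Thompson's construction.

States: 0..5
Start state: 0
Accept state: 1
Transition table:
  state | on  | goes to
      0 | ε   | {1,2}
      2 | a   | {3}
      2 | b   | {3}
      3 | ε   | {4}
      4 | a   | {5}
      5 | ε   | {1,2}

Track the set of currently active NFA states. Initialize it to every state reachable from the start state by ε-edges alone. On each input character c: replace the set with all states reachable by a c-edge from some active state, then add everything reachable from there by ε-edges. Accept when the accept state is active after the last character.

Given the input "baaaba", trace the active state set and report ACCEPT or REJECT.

start: ε-closure({0}) = {0,1,2}
'b' @ 1: {3,4}
'a' @ 2: {1,2,5}  ✓accept
'a' @ 3: {3,4}
'a' @ 4: {1,2,5}  ✓accept
'b' @ 5: {3,4}
'a' @ 6: {1,2,5}  ✓accept
final: {1,2,5}; accept 1 in set

Answer: ACCEPT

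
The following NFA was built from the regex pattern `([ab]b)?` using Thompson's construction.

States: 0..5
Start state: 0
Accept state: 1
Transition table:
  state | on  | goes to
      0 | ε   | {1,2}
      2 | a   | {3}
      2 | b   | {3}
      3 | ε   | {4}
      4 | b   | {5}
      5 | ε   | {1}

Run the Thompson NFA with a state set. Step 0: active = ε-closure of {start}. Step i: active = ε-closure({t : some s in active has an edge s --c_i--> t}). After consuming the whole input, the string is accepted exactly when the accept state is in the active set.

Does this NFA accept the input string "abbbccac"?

Answer: REJECT

Derivation:
initial (ε-close {0}): {0,1,2}
'a' @ 1: {3,4}
'b' @ 2: {1,5}  [accepting]
'b' @ 3: {}  — dead — no transitions
rest 'bccac' ignored (set empty)
end set {} — state 1 not in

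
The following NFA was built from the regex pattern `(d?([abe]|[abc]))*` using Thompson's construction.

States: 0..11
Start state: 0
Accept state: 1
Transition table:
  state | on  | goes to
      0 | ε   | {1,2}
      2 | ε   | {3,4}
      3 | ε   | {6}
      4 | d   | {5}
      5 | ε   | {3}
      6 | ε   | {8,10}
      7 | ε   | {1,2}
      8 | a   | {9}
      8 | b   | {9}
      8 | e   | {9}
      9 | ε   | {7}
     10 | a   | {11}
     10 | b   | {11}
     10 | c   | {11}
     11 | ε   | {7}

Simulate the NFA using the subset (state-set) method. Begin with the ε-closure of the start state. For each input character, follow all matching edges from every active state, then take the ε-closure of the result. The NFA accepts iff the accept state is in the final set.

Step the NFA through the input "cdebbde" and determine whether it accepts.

start: ε-closure({0}) = {0,1,2,3,4,6,8,10}
'c' @ 1: {1,2,3,4,6,7,8,10,11}  ✓accept
'd' @ 2: {3,5,6,8,10}
'e' @ 3: {1,2,3,4,6,7,8,9,10}  ✓accept
'b' @ 4: {1,2,3,4,6,7,8,9,10,11}  ✓accept
'b' @ 5: {1,2,3,4,6,7,8,9,10,11}  ✓accept
'd' @ 6: {3,5,6,8,10}
'e' @ 7: {1,2,3,4,6,7,8,9,10}  ✓accept
end set {1,2,3,4,6,7,8,9,10} — state 1 in

Answer: ACCEPT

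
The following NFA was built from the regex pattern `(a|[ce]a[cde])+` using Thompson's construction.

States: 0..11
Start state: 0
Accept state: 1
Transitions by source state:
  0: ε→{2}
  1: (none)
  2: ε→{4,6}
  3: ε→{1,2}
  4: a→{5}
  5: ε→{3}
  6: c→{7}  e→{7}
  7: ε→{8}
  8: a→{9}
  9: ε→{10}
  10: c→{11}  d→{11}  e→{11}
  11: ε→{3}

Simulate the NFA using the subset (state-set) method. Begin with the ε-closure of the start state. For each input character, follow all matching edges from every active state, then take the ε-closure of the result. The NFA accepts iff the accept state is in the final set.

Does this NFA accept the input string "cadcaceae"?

Answer: ACCEPT

Derivation:
start: ε-closure({0}) = {0,2,4,6}
'c' @ 1: {7,8}
'a' @ 2: {9,10}
'd' @ 3: {1,2,3,4,6,11}  [accepting]
'c' @ 4: {7,8}
'a' @ 5: {9,10}
'c' @ 6: {1,2,3,4,6,11}  [accepting]
'e' @ 7: {7,8}
'a' @ 8: {9,10}
'e' @ 9: {1,2,3,4,6,11}  [accepting]
final: {1,2,3,4,6,11}; accept 1 in set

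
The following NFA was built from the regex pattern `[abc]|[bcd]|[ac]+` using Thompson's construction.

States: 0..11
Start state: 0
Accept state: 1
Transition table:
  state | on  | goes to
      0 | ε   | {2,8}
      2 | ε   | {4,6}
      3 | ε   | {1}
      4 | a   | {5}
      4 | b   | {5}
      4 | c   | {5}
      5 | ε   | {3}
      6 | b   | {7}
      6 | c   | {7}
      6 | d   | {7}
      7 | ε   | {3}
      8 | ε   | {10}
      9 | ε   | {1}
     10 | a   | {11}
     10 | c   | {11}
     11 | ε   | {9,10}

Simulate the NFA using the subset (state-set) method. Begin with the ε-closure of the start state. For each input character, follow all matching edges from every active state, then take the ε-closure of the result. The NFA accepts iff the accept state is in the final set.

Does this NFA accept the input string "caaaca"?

start: ε-closure({0}) = {0,2,4,6,8,10}
'c' @ 1: {1,3,5,7,9,10,11}  [accepting]
'a' @ 2: {1,9,10,11}  [accepting]
'a' @ 3: {1,9,10,11}  [accepting]
'a' @ 4: {1,9,10,11}  [accepting]
'c' @ 5: {1,9,10,11}  [accepting]
'a' @ 6: {1,9,10,11}  [accepting]
end set {1,9,10,11} — state 1 in

Answer: ACCEPT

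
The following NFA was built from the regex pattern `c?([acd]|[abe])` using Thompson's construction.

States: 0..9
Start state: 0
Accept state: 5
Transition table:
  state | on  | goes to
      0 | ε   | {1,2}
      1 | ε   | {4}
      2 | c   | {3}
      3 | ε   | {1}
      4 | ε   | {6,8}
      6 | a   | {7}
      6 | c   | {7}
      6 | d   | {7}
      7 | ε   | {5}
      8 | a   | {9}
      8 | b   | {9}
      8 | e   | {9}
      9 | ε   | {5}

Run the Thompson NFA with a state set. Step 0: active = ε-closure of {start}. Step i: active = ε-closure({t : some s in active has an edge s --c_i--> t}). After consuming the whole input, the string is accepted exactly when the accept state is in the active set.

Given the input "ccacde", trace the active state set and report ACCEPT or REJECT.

S₀ = ε-closure({0}) = {0,1,2,4,6,8}
'c' @ 1: {1,3,4,5,6,7,8}  ✓accept
'c' @ 2: {5,7}  ✓accept
'a' @ 3: {}  — dead — no transitions
rest 'cde' ignored (set empty)
final: {}; accept 5 not in set

Answer: REJECT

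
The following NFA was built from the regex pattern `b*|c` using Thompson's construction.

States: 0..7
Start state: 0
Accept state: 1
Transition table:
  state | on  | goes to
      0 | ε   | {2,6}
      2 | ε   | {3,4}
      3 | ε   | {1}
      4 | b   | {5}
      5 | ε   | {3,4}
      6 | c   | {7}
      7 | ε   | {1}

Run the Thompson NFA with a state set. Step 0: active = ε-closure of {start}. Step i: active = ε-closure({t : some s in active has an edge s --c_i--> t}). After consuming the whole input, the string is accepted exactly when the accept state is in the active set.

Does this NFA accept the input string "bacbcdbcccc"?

S₀ = ε-closure({0}) = {0,1,2,3,4,6}
'b' @ 1: {1,3,4,5}  (accept∈set)
'a' @ 2: {}  — state set empty
rest 'cbcdbcccc' ignored (set empty)
end set {} — state 1 not in

Answer: REJECT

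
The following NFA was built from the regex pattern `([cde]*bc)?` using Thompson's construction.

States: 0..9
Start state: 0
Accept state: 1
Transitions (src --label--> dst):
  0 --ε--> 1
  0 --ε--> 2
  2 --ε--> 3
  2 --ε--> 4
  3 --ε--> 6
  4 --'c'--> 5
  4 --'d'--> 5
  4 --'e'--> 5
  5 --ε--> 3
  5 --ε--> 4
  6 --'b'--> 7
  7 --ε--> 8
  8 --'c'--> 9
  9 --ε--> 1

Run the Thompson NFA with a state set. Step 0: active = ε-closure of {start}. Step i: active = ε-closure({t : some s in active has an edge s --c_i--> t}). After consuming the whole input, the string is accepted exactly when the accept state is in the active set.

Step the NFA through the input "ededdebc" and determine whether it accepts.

Answer: ACCEPT

Trace:
initial (ε-close {0}): {0,1,2,3,4,6}
'e' @ 1: {3,4,5,6}
'd' @ 2: {3,4,5,6}
'e' @ 3: {3,4,5,6}
'd' @ 4: {3,4,5,6}
'd' @ 5: {3,4,5,6}
'e' @ 6: {3,4,5,6}
'b' @ 7: {7,8}
'c' @ 8: {1,9}  ✓accept
after full input: {1,9}  (accept=1 in)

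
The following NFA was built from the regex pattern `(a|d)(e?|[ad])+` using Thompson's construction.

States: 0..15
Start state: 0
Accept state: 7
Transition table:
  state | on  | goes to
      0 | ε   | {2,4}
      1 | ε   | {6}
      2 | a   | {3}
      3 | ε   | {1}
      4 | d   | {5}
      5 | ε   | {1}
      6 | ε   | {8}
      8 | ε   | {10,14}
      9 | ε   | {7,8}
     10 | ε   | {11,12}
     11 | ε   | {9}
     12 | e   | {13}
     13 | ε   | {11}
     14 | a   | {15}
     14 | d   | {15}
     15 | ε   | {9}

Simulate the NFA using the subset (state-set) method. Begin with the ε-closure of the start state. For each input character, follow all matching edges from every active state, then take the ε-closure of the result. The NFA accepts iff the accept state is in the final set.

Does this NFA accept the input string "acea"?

S₀ = ε-closure({0}) = {0,2,4}
'a' @ 1: {1,3,6,7,8,9,10,11,12,14}  (accept∈set)
'c' @ 2: {}  — dead — no transitions
rest 'ea' ignored (set empty)
after full input: {}  (accept=7 not in)

Answer: REJECT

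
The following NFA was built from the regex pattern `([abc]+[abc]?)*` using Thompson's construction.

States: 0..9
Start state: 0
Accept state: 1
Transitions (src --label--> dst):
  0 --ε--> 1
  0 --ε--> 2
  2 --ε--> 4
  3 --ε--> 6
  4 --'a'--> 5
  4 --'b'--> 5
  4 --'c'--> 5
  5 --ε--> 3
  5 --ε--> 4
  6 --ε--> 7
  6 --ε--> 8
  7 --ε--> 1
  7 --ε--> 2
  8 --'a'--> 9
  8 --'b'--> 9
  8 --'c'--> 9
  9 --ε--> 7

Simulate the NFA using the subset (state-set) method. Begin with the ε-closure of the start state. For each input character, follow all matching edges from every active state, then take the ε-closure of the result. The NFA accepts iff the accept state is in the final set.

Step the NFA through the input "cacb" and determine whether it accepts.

start: ε-closure({0}) = {0,1,2,4}
'c' @ 1: {1,2,3,4,5,6,7,8}  [accepting]
'a' @ 2: {1,2,3,4,5,6,7,8,9}  [accepting]
'c' @ 3: {1,2,3,4,5,6,7,8,9}  [accepting]
'b' @ 4: {1,2,3,4,5,6,7,8,9}  [accepting]
after full input: {1,2,3,4,5,6,7,8,9}  (accept=1 in)

Answer: ACCEPT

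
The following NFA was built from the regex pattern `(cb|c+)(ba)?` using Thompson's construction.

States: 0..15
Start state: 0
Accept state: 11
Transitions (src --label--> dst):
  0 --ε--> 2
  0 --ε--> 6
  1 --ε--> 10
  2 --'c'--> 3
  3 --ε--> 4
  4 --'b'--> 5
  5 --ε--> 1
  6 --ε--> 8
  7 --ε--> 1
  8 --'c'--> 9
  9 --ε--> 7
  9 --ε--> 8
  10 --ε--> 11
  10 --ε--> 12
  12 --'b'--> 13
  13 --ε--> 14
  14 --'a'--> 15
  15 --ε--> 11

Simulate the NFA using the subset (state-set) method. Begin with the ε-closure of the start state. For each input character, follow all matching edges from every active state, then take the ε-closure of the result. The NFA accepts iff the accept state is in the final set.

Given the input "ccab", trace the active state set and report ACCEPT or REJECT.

initial (ε-close {0}): {0,2,6,8}
'c' @ 1: {1,3,4,7,8,9,10,11,12}  ✓accept
'c' @ 2: {1,7,8,9,10,11,12}  ✓accept
'a' @ 3: {}  — state set empty
rest 'b' ignored (set empty)
end set {} — state 11 not in

Answer: REJECT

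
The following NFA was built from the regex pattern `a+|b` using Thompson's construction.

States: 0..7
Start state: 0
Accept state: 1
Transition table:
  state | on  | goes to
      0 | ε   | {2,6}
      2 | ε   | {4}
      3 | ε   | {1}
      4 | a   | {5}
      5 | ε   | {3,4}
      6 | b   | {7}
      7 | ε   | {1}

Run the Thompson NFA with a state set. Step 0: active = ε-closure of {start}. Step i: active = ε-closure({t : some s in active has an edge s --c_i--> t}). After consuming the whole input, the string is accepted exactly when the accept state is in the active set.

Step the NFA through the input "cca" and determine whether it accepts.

initial (ε-close {0}): {0,2,4,6}
'c' @ 1: {}  — state set empty
rest 'ca' ignored (set empty)
final: {}; accept 1 not in set

Answer: REJECT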